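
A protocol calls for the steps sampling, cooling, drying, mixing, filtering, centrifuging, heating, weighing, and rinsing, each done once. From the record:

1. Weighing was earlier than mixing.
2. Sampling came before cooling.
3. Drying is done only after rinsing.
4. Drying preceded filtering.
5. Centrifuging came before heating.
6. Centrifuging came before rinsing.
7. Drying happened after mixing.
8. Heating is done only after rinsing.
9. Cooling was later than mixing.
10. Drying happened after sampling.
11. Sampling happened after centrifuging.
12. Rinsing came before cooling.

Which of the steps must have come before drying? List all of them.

Directly stated before drying: mixing, rinsing, and sampling.
Centrifuging reaches drying via centrifuging → rinsing → drying.
Weighing reaches drying via weighing → mixing → drying.
No chain forces filtering (or any of the others) ahead of drying.

centrifuging, mixing, rinsing, sampling, weighing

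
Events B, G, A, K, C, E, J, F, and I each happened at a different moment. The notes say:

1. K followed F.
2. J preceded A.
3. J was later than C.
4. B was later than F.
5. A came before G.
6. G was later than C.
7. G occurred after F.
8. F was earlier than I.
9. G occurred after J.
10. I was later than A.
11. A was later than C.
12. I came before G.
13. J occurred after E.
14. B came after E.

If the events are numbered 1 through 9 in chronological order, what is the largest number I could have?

I must come before G — 1 event forced after it.
Everything else can be placed before I in some valid order, so I can sit as late as position 9 − 1 = 8.

8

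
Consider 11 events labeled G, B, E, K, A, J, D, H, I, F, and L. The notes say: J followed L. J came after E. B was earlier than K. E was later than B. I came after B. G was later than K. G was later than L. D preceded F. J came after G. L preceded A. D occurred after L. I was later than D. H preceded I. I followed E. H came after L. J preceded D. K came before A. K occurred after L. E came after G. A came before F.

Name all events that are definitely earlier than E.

B, G, K, L

Directly stated before E: B and G.
K reaches E via K → G → E.
L reaches E via L → G → E.
No chain forces I (or any of the others) ahead of E.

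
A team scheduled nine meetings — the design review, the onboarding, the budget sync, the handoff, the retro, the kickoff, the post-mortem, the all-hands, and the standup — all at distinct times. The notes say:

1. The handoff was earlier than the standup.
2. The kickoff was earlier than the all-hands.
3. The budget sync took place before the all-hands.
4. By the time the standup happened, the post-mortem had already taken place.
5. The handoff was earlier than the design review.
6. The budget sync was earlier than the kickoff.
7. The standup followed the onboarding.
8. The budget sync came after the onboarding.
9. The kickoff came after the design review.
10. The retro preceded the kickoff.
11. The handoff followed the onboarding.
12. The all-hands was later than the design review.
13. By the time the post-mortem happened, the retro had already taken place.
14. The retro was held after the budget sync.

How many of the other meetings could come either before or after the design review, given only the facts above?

4

Forced before the design review: the handoff and the onboarding; forced after the design review: the all-hands and the kickoff.
That leaves the budget sync, the post-mortem, the retro, and the standup with no forced order relative to the design review — 4.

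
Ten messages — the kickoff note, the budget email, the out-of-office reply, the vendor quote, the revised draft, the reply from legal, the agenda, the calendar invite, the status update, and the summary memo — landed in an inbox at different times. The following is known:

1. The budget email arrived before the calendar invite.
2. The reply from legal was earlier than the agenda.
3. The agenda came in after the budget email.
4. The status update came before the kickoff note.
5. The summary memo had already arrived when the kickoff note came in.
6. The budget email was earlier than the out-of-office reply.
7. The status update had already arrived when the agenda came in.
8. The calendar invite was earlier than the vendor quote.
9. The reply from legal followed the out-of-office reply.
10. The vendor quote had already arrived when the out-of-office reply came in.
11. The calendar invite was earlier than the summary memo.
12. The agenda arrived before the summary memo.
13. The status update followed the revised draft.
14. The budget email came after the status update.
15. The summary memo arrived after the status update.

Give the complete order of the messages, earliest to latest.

the revised draft, the status update, the budget email, the calendar invite, the vendor quote, the out-of-office reply, the reply from legal, the agenda, the summary memo, the kickoff note

The constraints fix every adjacent pair, so only one ordering works:
the revised draft → the status update → the budget email → the calendar invite → the vendor quote → the out-of-office reply → the reply from legal → the agenda → the summary memo → the kickoff note.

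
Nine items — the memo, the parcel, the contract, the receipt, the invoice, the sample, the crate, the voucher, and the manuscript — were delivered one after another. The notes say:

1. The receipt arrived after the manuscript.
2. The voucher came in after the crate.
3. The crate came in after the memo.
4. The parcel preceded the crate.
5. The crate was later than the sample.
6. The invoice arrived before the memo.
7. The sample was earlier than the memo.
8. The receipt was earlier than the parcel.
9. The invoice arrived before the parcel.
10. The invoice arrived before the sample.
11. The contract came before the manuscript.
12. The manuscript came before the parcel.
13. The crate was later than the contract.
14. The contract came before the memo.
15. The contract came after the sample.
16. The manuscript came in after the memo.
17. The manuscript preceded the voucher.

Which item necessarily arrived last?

Every other item has a chain of constraints placing it before the voucher, so the voucher is last.

the voucher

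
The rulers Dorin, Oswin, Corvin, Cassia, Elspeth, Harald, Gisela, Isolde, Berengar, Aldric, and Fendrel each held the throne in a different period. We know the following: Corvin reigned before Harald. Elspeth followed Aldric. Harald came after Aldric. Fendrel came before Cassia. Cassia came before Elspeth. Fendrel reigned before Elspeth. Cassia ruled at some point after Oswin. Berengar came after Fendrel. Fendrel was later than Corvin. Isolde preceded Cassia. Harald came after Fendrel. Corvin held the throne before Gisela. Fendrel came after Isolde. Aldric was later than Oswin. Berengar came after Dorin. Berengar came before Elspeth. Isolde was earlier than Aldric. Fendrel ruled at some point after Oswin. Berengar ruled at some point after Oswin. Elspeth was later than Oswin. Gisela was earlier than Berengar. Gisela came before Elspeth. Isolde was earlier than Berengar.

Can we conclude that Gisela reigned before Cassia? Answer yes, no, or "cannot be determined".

No chain of stated constraints runs from Gisela to Cassia, and none runs from Cassia to Gisela either.
So the relative order of Gisela and Cassia is not fixed by the given facts.

cannot be determined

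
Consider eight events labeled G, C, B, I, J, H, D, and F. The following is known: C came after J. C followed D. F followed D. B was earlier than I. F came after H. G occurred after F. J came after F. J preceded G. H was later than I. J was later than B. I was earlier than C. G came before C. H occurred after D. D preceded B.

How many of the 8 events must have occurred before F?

4

Directly stated before F: D and H.
B reaches F via B → I → H → F.
I reaches F via I → H → F.
That's B, D, H, and I — 4 in all.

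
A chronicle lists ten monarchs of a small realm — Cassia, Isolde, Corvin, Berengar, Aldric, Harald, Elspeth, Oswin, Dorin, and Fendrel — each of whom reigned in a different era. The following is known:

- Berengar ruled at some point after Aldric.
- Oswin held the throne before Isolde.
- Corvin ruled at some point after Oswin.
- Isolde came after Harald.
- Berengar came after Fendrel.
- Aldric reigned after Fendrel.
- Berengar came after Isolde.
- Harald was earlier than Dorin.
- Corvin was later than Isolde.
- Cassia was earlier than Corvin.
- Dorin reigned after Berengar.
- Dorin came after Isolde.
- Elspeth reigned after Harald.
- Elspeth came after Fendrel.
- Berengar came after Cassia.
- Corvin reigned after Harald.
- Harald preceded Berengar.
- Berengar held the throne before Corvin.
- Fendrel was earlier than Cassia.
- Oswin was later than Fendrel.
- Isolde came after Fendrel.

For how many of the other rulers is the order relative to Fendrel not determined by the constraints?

1

Forced after Fendrel: Aldric, Berengar, Cassia, Corvin, Dorin, Elspeth, Isolde, and Oswin.
That leaves Harald with no forced order relative to Fendrel — 1.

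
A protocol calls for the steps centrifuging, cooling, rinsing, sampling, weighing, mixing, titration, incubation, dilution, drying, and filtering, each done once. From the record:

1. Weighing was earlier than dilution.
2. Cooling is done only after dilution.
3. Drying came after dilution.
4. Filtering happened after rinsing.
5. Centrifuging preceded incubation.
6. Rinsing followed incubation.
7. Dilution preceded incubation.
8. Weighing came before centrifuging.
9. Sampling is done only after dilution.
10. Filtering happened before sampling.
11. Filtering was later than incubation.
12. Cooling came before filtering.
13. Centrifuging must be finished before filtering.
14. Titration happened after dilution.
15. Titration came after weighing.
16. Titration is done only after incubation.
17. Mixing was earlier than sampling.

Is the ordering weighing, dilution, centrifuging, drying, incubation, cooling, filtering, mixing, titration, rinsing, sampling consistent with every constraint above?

no

The constraints require rinsing before filtering, but in the proposed sequence filtering appears ahead of rinsing. That one violation is enough.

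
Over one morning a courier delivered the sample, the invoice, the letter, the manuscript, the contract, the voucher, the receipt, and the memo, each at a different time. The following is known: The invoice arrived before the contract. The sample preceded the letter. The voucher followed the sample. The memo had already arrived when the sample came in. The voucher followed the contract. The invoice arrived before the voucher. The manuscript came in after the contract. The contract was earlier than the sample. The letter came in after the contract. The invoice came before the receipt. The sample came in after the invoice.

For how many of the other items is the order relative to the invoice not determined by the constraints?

Forced after the invoice: the contract, the letter, the manuscript, the receipt, the sample, and the voucher.
That leaves the memo with no forced order relative to the invoice — 1.

1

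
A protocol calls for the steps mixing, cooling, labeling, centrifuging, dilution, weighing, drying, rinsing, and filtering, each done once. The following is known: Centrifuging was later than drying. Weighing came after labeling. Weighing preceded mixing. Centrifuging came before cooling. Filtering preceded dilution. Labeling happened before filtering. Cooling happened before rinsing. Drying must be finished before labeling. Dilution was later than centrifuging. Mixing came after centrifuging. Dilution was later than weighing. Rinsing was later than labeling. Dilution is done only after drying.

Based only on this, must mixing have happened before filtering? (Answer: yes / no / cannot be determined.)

cannot be determined

No chain of stated constraints runs from mixing to filtering, and none runs from filtering to mixing either.
So the relative order of mixing and filtering is not fixed by the given facts.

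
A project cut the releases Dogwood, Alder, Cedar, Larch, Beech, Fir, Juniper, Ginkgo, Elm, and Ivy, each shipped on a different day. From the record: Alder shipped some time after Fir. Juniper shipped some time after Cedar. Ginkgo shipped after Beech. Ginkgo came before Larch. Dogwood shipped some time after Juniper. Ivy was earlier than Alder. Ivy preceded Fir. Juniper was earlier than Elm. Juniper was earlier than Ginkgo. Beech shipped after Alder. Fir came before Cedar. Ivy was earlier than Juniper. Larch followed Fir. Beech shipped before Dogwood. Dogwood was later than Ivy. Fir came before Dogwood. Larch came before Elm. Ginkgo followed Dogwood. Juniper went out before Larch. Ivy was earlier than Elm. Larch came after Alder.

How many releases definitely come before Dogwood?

6

Directly stated before Dogwood: Beech, Fir, Ivy, and Juniper.
Alder reaches Dogwood via Alder → Beech → Dogwood.
Cedar reaches Dogwood via Cedar → Juniper → Dogwood.
No chain forces Larch (or any of the others) ahead of Dogwood.
That's Alder, Beech, Cedar, Fir, Ivy, and Juniper — 6 in all.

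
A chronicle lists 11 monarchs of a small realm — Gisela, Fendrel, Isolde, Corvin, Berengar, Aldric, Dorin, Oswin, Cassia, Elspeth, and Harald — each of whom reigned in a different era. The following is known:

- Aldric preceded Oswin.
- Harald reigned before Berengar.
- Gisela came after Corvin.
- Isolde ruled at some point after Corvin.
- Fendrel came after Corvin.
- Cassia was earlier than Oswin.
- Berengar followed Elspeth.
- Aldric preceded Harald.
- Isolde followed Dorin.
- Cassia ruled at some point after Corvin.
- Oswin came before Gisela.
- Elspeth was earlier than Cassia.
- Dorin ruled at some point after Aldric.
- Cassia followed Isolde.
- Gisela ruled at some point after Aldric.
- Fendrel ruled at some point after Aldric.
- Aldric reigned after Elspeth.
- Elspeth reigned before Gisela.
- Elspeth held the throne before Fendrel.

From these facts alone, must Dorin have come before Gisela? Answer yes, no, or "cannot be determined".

yes

Chain the constraints: Dorin → Isolde → Cassia → Oswin → Gisela. Each link is directly stated, so Dorin comes before Gisela.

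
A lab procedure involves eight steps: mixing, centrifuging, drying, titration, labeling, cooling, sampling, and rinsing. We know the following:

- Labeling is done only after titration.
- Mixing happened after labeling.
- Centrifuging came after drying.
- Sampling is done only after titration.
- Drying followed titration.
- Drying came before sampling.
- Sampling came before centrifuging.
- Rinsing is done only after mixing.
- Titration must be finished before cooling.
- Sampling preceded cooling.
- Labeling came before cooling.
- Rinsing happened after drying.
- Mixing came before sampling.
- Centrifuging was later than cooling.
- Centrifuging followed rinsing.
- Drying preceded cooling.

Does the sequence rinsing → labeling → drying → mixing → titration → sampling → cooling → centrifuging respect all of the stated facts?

no

The constraints require titration before labeling, but in the proposed sequence labeling appears ahead of titration. That one violation is enough.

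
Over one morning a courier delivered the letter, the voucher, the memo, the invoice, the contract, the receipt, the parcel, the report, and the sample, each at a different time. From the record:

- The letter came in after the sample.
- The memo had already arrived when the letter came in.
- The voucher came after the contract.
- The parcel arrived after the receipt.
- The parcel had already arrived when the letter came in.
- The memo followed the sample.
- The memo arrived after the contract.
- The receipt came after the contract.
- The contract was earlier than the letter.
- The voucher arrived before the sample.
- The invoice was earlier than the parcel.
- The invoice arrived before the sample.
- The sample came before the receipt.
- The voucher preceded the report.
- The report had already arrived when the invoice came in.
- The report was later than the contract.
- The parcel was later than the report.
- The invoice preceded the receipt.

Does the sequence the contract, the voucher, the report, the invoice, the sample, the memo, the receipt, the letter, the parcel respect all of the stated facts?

no

The constraints require the parcel before the letter, but in the proposed sequence the letter appears ahead of the parcel. That one violation is enough.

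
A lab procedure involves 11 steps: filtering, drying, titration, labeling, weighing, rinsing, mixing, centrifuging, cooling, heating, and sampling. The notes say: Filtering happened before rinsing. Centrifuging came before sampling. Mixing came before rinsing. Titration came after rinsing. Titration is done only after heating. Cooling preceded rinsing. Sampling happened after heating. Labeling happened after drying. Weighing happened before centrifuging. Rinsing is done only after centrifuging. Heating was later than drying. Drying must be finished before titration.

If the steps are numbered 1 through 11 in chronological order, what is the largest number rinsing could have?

Rinsing must come before titration — 1 step forced after it.
Everything else can be placed before rinsing in some valid order, so rinsing can sit as late as position 11 − 1 = 10.

10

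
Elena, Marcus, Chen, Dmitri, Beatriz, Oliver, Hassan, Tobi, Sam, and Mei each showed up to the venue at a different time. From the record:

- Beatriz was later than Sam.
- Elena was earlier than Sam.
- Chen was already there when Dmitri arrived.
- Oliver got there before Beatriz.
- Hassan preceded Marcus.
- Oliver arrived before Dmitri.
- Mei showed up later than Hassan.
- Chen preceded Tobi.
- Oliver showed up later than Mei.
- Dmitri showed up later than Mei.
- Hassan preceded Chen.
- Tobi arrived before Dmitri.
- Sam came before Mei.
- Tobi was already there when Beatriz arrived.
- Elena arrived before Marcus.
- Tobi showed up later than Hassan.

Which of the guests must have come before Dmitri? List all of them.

Chen, Elena, Hassan, Mei, Oliver, Sam, Tobi

Directly stated before Dmitri: Chen, Mei, Oliver, and Tobi.
Elena reaches Dmitri via Elena → Sam → Mei → Dmitri.
Hassan reaches Dmitri via Hassan → Chen → Dmitri.
Sam reaches Dmitri via Sam → Mei → Dmitri.
No chain forces Marcus (or any of the others) ahead of Dmitri.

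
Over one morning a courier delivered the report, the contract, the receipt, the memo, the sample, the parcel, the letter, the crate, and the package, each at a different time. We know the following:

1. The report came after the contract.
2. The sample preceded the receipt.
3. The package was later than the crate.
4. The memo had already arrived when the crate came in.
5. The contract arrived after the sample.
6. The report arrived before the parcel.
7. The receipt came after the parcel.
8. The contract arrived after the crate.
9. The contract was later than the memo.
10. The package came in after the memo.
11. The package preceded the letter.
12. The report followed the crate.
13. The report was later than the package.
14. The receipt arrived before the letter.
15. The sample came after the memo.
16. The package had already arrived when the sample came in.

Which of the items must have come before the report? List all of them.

Directly stated before the report: the contract, the crate, and the package.
The memo reaches the report via the memo → the crate → the report.
The sample reaches the report via the sample → the contract → the report.

the contract, the crate, the memo, the package, the sample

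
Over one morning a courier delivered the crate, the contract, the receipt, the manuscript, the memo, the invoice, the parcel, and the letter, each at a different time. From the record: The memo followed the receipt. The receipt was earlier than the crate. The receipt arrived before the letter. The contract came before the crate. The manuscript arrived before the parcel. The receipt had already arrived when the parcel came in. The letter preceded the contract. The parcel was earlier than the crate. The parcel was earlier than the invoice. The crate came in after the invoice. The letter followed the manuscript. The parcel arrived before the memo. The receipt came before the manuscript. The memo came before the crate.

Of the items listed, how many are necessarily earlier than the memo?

Directly stated before the memo: the parcel and the receipt.
The manuscript reaches the memo via the manuscript → the parcel → the memo.
That's the manuscript, the parcel, and the receipt — 3 in all.

3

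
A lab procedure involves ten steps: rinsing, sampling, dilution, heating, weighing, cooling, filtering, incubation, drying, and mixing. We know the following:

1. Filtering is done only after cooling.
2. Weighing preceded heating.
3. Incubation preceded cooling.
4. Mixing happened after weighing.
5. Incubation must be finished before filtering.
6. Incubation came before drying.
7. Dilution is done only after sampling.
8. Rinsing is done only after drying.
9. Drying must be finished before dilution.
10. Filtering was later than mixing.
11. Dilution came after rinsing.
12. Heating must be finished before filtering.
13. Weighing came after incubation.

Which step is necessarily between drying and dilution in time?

rinsing

Tracing the constraints gives drying → rinsing → dilution, so rinsing sits after drying and before dilution.
No other step is forced both after drying and before dilution.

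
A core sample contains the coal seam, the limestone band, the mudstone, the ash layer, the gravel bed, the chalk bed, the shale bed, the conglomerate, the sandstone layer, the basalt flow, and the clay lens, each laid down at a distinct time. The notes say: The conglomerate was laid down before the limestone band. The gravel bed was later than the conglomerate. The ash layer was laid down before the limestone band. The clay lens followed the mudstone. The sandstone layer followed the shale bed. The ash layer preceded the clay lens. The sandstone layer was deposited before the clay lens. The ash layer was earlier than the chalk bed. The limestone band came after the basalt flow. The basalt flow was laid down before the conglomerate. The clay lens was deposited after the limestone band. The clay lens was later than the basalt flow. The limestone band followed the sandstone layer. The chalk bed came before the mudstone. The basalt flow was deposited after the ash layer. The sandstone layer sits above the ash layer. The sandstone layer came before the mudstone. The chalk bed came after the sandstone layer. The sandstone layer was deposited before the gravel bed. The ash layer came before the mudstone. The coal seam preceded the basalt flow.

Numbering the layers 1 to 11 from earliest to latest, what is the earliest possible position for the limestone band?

The ash layer, the basalt flow, the coal seam, the conglomerate, the sandstone layer, and the shale bed must all come before the limestone band — 6 forced predecessors.
Nothing else is forced ahead of the limestone band, so its earliest slot is position 6 + 1 = 7.

7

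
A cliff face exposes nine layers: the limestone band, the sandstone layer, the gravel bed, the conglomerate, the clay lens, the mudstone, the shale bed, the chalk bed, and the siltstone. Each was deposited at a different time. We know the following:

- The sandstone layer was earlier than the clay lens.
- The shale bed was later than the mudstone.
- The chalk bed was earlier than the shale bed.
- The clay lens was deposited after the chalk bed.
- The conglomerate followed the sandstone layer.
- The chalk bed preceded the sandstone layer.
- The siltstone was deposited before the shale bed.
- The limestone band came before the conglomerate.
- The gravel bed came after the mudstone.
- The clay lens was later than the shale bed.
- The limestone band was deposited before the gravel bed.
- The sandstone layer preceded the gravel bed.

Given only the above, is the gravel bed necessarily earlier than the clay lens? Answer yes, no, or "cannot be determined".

No chain of stated constraints runs from the gravel bed to the clay lens, and none runs from the clay lens to the gravel bed either.
So the relative order of the gravel bed and the clay lens is not fixed by the given facts.

cannot be determined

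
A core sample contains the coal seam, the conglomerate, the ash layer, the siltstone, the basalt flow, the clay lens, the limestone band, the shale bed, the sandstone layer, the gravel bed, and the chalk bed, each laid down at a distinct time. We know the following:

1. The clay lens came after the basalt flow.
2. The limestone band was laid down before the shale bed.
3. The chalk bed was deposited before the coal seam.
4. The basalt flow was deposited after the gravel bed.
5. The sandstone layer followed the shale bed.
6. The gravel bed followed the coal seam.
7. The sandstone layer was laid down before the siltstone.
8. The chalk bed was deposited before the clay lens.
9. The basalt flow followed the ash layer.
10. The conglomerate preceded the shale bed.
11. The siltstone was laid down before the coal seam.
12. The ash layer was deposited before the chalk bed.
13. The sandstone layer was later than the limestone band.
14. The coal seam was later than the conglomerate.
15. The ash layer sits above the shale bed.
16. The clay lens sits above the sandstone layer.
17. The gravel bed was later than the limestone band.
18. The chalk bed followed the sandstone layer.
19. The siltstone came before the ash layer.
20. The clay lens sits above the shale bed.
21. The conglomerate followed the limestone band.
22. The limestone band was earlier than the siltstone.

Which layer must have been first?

the limestone band

The limestone band has a chain of constraints placing it before every other layer, so the limestone band must be first.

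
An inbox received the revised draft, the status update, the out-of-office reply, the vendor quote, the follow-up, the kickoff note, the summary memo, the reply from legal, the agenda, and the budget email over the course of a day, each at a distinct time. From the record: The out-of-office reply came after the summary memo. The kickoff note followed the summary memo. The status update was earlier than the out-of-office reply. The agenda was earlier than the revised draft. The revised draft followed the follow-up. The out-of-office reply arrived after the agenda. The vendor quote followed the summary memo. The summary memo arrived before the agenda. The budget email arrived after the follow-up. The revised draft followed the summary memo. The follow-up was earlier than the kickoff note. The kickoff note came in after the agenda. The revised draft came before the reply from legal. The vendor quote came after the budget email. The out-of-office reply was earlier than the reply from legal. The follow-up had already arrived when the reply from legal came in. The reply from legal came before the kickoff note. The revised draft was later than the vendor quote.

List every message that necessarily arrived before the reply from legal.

the agenda, the budget email, the follow-up, the out-of-office reply, the revised draft, the status update, the summary memo, the vendor quote

Directly stated before the reply from legal: the follow-up, the out-of-office reply, and the revised draft.
The agenda reaches the reply from legal via the agenda → the out-of-office reply → the reply from legal.
The budget email reaches the reply from legal via the budget email → the vendor quote → the revised draft → the reply from legal.
The status update reaches the reply from legal via the status update → the out-of-office reply → the reply from legal.
Likewise the summary memo and the vendor quote each reach the reply from legal by chaining the stated constraints.
No chain forces the kickoff note ahead of the reply from legal.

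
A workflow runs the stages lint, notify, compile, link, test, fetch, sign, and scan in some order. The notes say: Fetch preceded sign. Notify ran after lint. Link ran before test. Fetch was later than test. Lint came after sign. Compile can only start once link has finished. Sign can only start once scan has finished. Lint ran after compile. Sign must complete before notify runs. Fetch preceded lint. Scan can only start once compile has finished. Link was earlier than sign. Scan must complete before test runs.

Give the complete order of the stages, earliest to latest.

The constraints fix every adjacent pair, so only one ordering works:
link → compile → scan → test → fetch → sign → lint → notify.

link, compile, scan, test, fetch, sign, lint, notify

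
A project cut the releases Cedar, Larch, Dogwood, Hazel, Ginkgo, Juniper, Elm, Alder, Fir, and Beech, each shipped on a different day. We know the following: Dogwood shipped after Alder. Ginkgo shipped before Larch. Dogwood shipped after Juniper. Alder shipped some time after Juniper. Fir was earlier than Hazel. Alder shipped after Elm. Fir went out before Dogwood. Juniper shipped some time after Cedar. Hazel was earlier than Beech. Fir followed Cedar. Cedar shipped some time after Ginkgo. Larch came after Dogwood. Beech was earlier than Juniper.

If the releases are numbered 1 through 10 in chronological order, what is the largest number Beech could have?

6

Beech must come before Alder, Dogwood, Juniper, and Larch — 4 releases forced after it.
Everything else can be placed before Beech in some valid order, so Beech can sit as late as position 10 − 4 = 6.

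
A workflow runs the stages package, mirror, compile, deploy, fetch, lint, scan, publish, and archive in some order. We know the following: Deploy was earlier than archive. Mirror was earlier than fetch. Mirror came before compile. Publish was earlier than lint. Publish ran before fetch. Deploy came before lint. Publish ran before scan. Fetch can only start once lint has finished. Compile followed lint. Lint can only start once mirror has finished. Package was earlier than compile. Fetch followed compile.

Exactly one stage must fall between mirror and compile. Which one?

Tracing the constraints gives mirror → lint → compile, so lint sits after mirror and before compile.
No other stage is forced both after mirror and before compile.

lint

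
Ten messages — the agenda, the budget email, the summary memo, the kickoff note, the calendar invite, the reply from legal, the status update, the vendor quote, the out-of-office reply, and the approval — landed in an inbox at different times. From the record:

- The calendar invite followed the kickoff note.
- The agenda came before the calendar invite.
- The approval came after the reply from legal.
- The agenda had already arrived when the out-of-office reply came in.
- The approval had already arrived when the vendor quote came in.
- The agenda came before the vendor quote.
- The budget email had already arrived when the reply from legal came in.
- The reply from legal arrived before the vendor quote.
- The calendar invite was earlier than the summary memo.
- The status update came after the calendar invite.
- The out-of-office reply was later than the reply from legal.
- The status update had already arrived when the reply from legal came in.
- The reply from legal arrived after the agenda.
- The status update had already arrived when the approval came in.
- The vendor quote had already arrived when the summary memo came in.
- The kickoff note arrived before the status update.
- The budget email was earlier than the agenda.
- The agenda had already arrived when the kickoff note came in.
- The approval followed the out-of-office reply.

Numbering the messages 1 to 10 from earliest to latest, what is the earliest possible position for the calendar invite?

4

The agenda, the budget email, and the kickoff note must all come before the calendar invite — 3 forced predecessors.
Nothing else is forced ahead of the calendar invite, so its earliest slot is position 3 + 1 = 4.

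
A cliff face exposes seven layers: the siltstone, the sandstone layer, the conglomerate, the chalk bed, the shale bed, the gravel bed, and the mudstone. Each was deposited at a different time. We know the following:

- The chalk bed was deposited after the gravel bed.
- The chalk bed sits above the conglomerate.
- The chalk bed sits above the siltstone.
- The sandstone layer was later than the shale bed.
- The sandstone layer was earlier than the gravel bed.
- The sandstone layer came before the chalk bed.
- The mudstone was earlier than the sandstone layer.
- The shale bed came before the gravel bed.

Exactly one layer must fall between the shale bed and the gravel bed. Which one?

the sandstone layer

Tracing the constraints gives the shale bed → the sandstone layer → the gravel bed, so the sandstone layer sits after the shale bed and before the gravel bed.
No other layer is forced both after the shale bed and before the gravel bed.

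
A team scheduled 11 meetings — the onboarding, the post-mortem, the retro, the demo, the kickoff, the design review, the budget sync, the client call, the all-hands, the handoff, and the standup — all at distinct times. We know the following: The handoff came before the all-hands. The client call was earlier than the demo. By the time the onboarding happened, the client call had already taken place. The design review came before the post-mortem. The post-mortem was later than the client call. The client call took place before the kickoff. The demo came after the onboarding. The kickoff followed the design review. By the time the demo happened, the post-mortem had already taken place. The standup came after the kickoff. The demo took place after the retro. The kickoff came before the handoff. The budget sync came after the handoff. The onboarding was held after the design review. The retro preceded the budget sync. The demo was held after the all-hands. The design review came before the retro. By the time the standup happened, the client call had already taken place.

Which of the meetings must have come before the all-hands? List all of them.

the client call, the design review, the handoff, the kickoff

Directly stated before the all-hands: the handoff.
The client call reaches the all-hands via the client call → the kickoff → the handoff → the all-hands.
The design review reaches the all-hands via the design review → the kickoff → the handoff → the all-hands.
The kickoff reaches the all-hands via the kickoff → the handoff → the all-hands.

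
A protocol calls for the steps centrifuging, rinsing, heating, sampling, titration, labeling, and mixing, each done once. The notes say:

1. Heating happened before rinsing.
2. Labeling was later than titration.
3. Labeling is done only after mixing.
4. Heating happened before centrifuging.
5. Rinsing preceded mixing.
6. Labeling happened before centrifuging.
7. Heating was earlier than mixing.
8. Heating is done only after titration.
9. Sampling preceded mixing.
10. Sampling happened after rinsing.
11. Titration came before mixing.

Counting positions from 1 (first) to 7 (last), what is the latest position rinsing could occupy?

3

Rinsing must come before centrifuging, labeling, mixing, and sampling — 4 steps forced after it.
Everything else can be placed before rinsing in some valid order, so rinsing can sit as late as position 7 − 4 = 3.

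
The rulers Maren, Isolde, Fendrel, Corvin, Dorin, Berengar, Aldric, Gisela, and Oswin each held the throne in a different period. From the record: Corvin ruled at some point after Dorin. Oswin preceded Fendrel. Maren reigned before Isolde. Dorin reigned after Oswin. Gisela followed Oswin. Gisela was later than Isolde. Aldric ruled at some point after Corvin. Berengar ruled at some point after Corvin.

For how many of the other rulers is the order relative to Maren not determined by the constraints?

Forced after Maren: Gisela and Isolde.
That leaves Aldric, Berengar, Corvin, Dorin, Fendrel, and Oswin with no forced order relative to Maren — 6.

6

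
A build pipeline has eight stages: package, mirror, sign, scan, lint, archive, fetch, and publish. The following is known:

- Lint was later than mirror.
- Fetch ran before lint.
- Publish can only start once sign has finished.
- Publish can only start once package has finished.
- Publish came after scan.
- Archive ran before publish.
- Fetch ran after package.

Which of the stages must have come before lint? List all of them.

Directly stated before lint: fetch and mirror.
Package reaches lint via package → fetch → lint.
No chain forces publish (or any of the others) ahead of lint.

fetch, mirror, package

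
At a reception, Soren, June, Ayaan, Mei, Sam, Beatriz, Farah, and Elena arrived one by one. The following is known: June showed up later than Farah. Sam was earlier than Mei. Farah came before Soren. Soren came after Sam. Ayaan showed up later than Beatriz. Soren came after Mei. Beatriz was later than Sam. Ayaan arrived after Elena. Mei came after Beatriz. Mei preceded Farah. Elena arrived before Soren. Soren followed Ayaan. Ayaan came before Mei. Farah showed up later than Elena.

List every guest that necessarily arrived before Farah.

Ayaan, Beatriz, Elena, Mei, Sam

Directly stated before Farah: Elena and Mei.
Ayaan reaches Farah via Ayaan → Mei → Farah.
Beatriz reaches Farah via Beatriz → Mei → Farah.
Sam reaches Farah via Sam → Mei → Farah.
No chain forces June (or any of the others) ahead of Farah.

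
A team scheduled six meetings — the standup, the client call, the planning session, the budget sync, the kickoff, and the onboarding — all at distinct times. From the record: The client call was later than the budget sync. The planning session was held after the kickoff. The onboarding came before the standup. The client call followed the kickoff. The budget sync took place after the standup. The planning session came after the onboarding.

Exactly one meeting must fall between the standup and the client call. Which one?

the budget sync

Tracing the constraints gives the standup → the budget sync → the client call, so the budget sync sits after the standup and before the client call.
No other meeting is forced both after the standup and before the client call.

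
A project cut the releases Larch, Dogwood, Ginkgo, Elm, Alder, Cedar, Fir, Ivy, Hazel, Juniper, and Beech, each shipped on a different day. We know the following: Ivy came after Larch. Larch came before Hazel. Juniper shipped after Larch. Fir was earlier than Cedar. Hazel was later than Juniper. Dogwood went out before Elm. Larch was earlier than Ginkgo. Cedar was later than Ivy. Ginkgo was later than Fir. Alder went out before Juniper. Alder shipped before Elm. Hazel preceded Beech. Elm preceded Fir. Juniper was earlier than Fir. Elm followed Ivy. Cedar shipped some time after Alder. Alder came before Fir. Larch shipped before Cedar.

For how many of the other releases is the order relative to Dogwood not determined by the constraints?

6

Forced after Dogwood: Cedar, Elm, Fir, and Ginkgo.
That leaves Alder, Beech, Hazel, Ivy, Juniper, and Larch with no forced order relative to Dogwood — 6.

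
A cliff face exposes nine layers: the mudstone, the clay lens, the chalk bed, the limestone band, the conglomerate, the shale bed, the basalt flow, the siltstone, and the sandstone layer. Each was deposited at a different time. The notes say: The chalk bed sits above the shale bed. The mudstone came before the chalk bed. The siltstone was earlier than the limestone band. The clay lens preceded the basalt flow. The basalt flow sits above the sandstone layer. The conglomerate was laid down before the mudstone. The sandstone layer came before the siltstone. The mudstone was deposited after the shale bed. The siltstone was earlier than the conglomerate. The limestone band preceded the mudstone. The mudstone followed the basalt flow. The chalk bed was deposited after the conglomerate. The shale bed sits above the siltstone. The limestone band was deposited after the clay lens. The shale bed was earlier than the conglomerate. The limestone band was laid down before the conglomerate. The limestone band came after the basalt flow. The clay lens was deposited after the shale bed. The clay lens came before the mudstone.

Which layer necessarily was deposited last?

Every other layer has a chain of constraints placing it before the chalk bed, so the chalk bed is last.

the chalk bed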